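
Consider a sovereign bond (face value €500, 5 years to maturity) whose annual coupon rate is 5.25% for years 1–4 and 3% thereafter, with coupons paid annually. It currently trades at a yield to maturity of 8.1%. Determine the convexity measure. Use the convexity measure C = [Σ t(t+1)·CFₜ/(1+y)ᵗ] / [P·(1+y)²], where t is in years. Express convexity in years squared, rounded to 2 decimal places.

With y = 0.081:
  t   CF        PV=CF/(1+0.081)^t    t·PV        t(t+1)·PV
  1        26.25        24.2831        24.2831          48.5661
  2        26.25        22.4635        44.9271         134.7812
  3        26.25        20.7803        62.3410         249.3638
  4        26.25        19.2232        76.8930         384.4648
  5       515.00       348.8822     1,744.4108      10,466.4647
  Σ                    435.6323     1,952.8548      11,283.6406
P = 435.6323.
Convexity = Σ t(t+1)·PV / [P·(1+y)²] = 11,283.6406 / (435.6323 × 1.168561) = 22.16551.

22.17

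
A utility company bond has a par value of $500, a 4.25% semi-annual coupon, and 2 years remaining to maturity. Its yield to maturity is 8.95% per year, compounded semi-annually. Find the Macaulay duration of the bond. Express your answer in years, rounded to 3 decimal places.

1.935 years

Periodic yield y = 0.04475. Discount each cash flow and weight by its period:
  t   CF        PV=CF/(1+0.04475)^t    t·PV
  1       10.625        10.1699        10.1699
  2       10.625         9.7343        19.4686
  3       10.625         9.3173        27.9520
  4      510.625       428.6004     1,714.4015
  Σ                    457.8219     1,771.9920
Price P = Σ PV = 457.8219.
Macaulay duration = Σ(t·PV) / P = 1,771.9920 / 457.8219 = 3.87048 half-year periods.
In years: 3.87048 / 2 = 1.93524 years.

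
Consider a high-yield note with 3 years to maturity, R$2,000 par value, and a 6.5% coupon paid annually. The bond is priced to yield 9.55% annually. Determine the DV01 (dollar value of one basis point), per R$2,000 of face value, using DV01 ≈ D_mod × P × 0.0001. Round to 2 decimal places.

Periodic yield y = 0.0955.
  t   CF        PV=CF/(1+0.0955)^t    t·PV
  1       130.00       118.6673       118.6673
  2       130.00       108.3225       216.6450
  3     2,130.00     1,620.1024     4,860.3071
  Σ                  1,847.0921     5,195.6193
P = 1,847.0921; D_Mac = 2.81286 yrs; D_mod = 2.56765 yrs.
DV01 ≈ 2.56765 × 1,847.0921 × 0.0001 = 0.474269.

R$0.47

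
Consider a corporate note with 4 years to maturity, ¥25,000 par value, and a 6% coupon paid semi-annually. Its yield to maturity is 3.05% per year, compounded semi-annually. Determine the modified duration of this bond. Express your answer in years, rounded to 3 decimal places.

3.584 years

Periodic yield y = 0.01525. First find Macaulay duration:
  t   CF        PV=CF/(1+0.01525)^t    t·PV
  1       750.00       738.7343       738.7343
  2       750.00       727.6378     1,455.2757
  3       750.00       716.7080     2,150.1241
  4       750.00       705.9424     2,823.7696
  5       750.00       695.3385     3,476.6925
  6       750.00       684.8939     4,109.3632
  7       750.00       674.6061     4,722.2428
  8    25,750.00    22,813.5698   182,508.5586
  Σ                 27,757.4309   201,984.7607
P = 27,757.4309; Macaulay duration = 201,984.7607 / 27,757.4309 = 7.27678 half-year periods = 3.63839 years.
Modified duration = D_Mac / (1 + y) = 3.63839 / 1.01525 = 3.58374 years.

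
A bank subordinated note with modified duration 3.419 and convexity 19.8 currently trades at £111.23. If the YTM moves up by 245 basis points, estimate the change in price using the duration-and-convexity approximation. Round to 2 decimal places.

Duration effect: -D_mod·Δy = -3.419 × (+0.0245) = -0.0837655
Convexity effect: ½·C·(Δy)² = 0.5 × 19.8 × (0.0245)² = +0.005942475
ΔP/P ≈ -0.0837655 + 0.005942475 = -0.077823025
ΔP ≈ 111.23 × (-0.077823025) = -8.65625507075.

-£8.66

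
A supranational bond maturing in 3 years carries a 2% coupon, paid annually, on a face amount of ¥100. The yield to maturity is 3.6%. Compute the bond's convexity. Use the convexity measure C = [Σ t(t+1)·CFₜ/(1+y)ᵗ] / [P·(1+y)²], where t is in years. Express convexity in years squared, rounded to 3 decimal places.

10.883

With y = 0.036:
  t   CF        PV=CF/(1+0.036)^t    t·PV        t(t+1)·PV
  1         2.00         1.9305         1.9305           3.8610
  2         2.00         1.8634         3.7268          11.1805
  3       102.00        91.7320       275.1960       1,100.7841
  Σ                     95.5259       280.8534       1,115.8256
P = 95.5259.
Convexity = Σ t(t+1)·PV / [P·(1+y)²] = 1,115.8256 / (95.5259 × 1.073296) = 10.88317.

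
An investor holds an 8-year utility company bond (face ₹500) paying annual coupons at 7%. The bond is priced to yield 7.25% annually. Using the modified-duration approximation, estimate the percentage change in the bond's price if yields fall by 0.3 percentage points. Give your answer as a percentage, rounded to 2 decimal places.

+1.78%

Periodic yield y = 0.0725. Modified duration first:
  t   CF        PV=CF/(1+0.0725)^t    t·PV
  1        35.00        32.6340        32.6340
  2        35.00        30.4280        60.8560
  3        35.00        28.3711        85.1133
  4        35.00        26.4532       105.8130
  5        35.00        24.6650       123.3251
  6        35.00        22.9977       137.9861
  7        35.00        21.4431       150.1015
  8       535.00       305.6155     2,444.9240
  Σ                    492.6077     3,140.7530
P = 492.6077; D_Mac = 6.37577 yrs; D_mod = 6.37577/(1+0.0725) = 5.94477 yrs.
ΔP/P ≈ -D_mod · Δy = -5.94477 × (-0.003) = +0.017834 = +1.7834%.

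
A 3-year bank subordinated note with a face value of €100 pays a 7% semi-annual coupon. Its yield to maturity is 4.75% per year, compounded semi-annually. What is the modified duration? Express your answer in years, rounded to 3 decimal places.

2.702 years

Periodic yield y = 0.02375. First find Macaulay duration:
  t   CF        PV=CF/(1+0.02375)^t    t·PV
  1         3.50         3.4188         3.4188
  2         3.50         3.3395         6.6790
  3         3.50         3.2620         9.7861
  4         3.50         3.1863        12.7454
  5         3.50         3.1124        15.5621
  6       103.50        89.9036       539.4213
  Σ                    106.2226       587.6126
P = 106.2226; Macaulay duration = 587.6126 / 106.2226 = 5.53190 half-year periods = 2.76595 years.
Modified duration = D_Mac / (1 + y) = 2.76595 / 1.02375 = 2.70178 years.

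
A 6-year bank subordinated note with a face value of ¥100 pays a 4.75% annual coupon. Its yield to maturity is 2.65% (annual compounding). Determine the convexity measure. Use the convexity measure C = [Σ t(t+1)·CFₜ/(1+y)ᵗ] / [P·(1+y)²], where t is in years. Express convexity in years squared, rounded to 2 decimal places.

With y = 0.0265:
  t   CF        PV=CF/(1+0.0265)^t    t·PV        t(t+1)·PV
  1         4.75         4.6274         4.6274           9.2547
  2         4.75         4.5079         9.0158          27.0475
  3         4.75         4.3915        13.1746          52.6985
  4         4.75         4.2782        17.1127          85.5634
  5         4.75         4.1677        20.8386         125.0317
  6       104.75        89.5365       537.2192       3,760.5347
  Σ                    111.5093       601.9883       4,060.1304
P = 111.5093.
Convexity = Σ t(t+1)·PV / [P·(1+y)²] = 4,060.1304 / (111.5093 × 1.053702) = 34.55502.

34.56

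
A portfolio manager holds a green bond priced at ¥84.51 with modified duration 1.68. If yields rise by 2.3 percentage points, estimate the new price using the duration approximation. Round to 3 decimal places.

Duration approximation: ΔP/P ≈ -D_mod · Δy = -1.68 × (+0.023) = -0.038640.
New price ≈ 84.51 × (1 - 0.038640) = 81.2445336.

¥81.245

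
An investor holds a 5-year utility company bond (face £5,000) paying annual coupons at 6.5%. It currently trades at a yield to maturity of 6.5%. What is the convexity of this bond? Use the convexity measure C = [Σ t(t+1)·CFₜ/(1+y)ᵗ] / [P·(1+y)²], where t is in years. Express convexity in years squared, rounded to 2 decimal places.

With y = 0.065:
  t   CF        PV=CF/(1+0.065)^t    t·PV        t(t+1)·PV
  1       325.00       305.1643       305.1643         610.3286
  2       325.00       286.5393       573.0785       1,719.2356
  3       325.00       269.0510       807.1529       3,228.6115
  4       325.00       252.6300     1,010.5200       5,052.6001
  5     5,325.00     3,886.6155    19,433.0773     116,598.4636
  Σ                  5,000.0000    22,128.9930     127,209.2394
P = 5,000.0000.
Convexity = Σ t(t+1)·PV / [P·(1+y)²] = 127,209.2394 / (5,000.0000 × 1.134225) = 22.43104.

22.43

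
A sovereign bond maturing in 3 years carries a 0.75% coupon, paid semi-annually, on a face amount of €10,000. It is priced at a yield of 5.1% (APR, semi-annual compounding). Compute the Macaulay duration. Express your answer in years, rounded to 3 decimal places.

2.970 years

Periodic yield y = 0.0255. Discount each cash flow and weight by its period:
  t   CF        PV=CF/(1+0.0255)^t    t·PV
  1        37.50        36.5675        36.5675
  2        37.50        35.6582        71.3165
  3        37.50        34.7716       104.3147
  4        37.50        33.9069       135.6278
  5        37.50        33.0638       165.3191
  6    10,037.50     8,630.0154    51,780.0923
  Σ                  8,803.9835    52,293.2379
Price P = Σ PV = 8,803.9835.
Macaulay duration = Σ(t·PV) / P = 52,293.2379 / 8,803.9835 = 5.93972 half-year periods.
In years: 5.93972 / 2 = 2.96986 years.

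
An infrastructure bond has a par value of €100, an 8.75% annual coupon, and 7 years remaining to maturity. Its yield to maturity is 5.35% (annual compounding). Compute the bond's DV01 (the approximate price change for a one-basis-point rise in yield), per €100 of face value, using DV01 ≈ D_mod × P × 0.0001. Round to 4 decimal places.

Periodic yield y = 0.0535.
  t   CF        PV=CF/(1+0.0535)^t    t·PV
  1         8.75         8.3056         8.3056
  2         8.75         7.8839        15.7677
  3         8.75         7.4835        22.4505
  4         8.75         7.1035        28.4138
  5         8.75         6.7427        33.7136
  6         8.75         6.4003        38.4018
  7       108.75        75.5070       528.5493
  Σ                    119.4265       675.6025
P = 119.4265; D_Mac = 5.65705 yrs; D_mod = 5.36977 yrs.
DV01 ≈ 5.36977 × 119.4265 × 0.0001 = 0.064129.

€0.0641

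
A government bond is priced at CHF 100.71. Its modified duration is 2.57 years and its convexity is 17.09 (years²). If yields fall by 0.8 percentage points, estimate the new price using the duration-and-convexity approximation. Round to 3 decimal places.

CHF 102.836

Duration effect: -D_mod·Δy = -2.57 × (-0.008) = +0.020560
Convexity effect: ½·C·(Δy)² = 0.5 × 17.09 × (-0.008)² = +0.00054688
ΔP/P ≈ +0.020560 + 0.00054688 = +0.02110688
New price ≈ 100.71 × (1 + 0.02110688) = 102.8356738848.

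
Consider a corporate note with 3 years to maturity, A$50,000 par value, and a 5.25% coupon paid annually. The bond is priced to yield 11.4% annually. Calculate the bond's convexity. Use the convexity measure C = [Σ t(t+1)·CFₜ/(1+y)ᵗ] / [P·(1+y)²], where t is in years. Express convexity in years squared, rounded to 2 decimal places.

8.98

With y = 0.114:
  t   CF        PV=CF/(1+0.114)^t    t·PV        t(t+1)·PV
  1     2,625.00     2,356.3734     2,356.3734       4,712.7469
  2     2,625.00     2,115.2365     4,230.4729      12,691.4188
  3    52,625.00    38,065.9380   114,197.8141     456,791.2564
  Σ                 42,537.5479   120,784.6605     474,195.4221
P = 42,537.5479.
Convexity = Σ t(t+1)·PV / [P·(1+y)²] = 474,195.4221 / (42,537.5479 × 1.240996) = 8.98286.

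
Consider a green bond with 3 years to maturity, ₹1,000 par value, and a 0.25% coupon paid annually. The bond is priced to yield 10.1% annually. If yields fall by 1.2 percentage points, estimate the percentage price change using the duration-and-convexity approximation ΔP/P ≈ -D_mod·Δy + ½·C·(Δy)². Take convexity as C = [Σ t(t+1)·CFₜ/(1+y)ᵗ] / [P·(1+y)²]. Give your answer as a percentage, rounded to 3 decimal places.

+3.331%

With y = 0.101:
  t   CF        PV=CF/(1+0.101)^t    t·PV        t(t+1)·PV
  1         2.50         2.2707         2.2707           4.5413
  2         2.50         2.0624         4.1247          12.3742
  3     1,002.50       751.1427     2,253.4280       9,013.7118
  Σ                    755.4757     2,259.8234       9,030.6274
P = 755.4757; D_Mac = 2.99126 yrs; D_mod = 2.71686 yrs; C = 9.86104.
Duration effect: -2.71686 × (-0.012) = +0.032602
Convexity effect: 0.5 × 9.86104 × (-0.012)² = +0.0007100
ΔP/P ≈ +0.032602 + 0.0007100 = +0.033312 = +3.3312%.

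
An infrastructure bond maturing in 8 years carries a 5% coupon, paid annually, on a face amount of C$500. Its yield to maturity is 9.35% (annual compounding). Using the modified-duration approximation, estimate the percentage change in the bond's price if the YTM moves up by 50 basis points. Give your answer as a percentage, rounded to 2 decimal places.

-3.01%

Periodic yield y = 0.0935. Modified duration first:
  t   CF        PV=CF/(1+0.0935)^t    t·PV
  1        25.00        22.8624        22.8624
  2        25.00        20.9075        41.8150
  3        25.00        19.1198        57.3594
  4        25.00        17.4850        69.9399
  5        25.00        15.9899        79.9496
  6        25.00        14.6227        87.7361
  7        25.00        13.3724        93.6066
  8       525.00       256.8083     2,054.4662
  Σ                    381.1679     2,507.7352
P = 381.1679; D_Mac = 6.57908 yrs; D_mod = 6.57908/(1+0.0935) = 6.01654 yrs.
ΔP/P ≈ -D_mod · Δy = -6.01654 × (+0.005) = -0.030083 = -3.0083%.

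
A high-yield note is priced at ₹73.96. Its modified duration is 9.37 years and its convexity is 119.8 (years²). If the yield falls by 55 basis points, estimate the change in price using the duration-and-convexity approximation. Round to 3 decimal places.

Duration effect: -D_mod·Δy = -9.37 × (-0.0055) = +0.051535
Convexity effect: ½·C·(Δy)² = 0.5 × 119.8 × (-0.0055)² = +0.001811975
ΔP/P ≈ +0.051535 + 0.001811975 = +0.053346975
ΔP ≈ 73.96 × (+0.053346975) = +3.945542271.

+₹3.946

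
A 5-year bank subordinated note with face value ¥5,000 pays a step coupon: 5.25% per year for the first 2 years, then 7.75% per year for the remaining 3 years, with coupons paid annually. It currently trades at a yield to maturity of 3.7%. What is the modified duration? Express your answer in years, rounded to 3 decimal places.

Periodic yield y = 0.037. First find Macaulay duration:
  t   CF        PV=CF/(1+0.037)^t    t·PV
  1       262.50       253.1340       253.1340
  2       262.50       244.1023       488.2045
  3       387.50       347.4845     1,042.4535
  4       387.50       335.0863     1,340.3452
  5     5,387.50     4,492.5560    22,462.7801
  Σ                  5,672.3631    25,586.9174
P = 5,672.3631; Macaulay duration = 25,586.9174 / 5,672.3631 = 4.51080 years.
Modified duration = D_Mac / (1 + y) = 4.51080 / 1.037 = 4.34986 years.

4.350 years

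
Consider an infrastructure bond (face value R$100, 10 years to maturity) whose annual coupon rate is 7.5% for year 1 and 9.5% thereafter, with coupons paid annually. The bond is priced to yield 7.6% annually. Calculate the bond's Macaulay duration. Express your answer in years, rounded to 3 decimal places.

7.172 years

Periodic yield y = 0.076. Discount each cash flow and weight by its year:
  t   CF        PV=CF/(1+0.076)^t    t·PV
  1         7.50         6.9703         6.9703
  2         9.50         8.2054        16.4108
  3         9.50         7.6258        22.8775
  4         9.50         7.0872        28.3488
  5         9.50         6.5866        32.9331
  6         9.50         6.1214        36.7283
  7         9.50         5.6890        39.8232
  8         9.50         5.2872        42.2976
  9         9.50         4.9138        44.2238
  10      109.50        52.6370       526.3703
  Σ                    111.1237       796.9835
Price P = Σ PV = 111.1237.
Macaulay duration = Σ(t·PV) / P = 796.9835 / 111.1237 = 7.17204 years.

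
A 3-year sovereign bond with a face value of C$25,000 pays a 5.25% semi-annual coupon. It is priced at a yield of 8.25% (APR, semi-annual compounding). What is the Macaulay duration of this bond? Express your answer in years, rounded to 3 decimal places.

2.805 years

Periodic yield y = 0.04125. Discount each cash flow and weight by its period:
  t   CF        PV=CF/(1+0.04125)^t    t·PV
  1       656.25       630.2521       630.2521
  2       656.25       605.2841     1,210.5683
  3       656.25       581.3053     1,743.9159
  4       656.25       558.2764     2,233.1055
  5       656.25       536.1598     2,680.7990
  6    25,656.25    20,130.8954   120,785.3724
  Σ                 23,042.1731   129,284.0132
Price P = Σ PV = 23,042.1731.
Macaulay duration = Σ(t·PV) / P = 129,284.0132 / 23,042.1731 = 5.61076 half-year periods.
In years: 5.61076 / 2 = 2.80538 years.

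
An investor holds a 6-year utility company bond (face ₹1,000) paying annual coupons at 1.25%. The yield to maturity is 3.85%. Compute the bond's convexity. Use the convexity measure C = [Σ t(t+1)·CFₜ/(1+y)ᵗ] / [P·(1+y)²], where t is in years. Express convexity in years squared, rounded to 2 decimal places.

With y = 0.0385:
  t   CF        PV=CF/(1+0.0385)^t    t·PV        t(t+1)·PV
  1        12.50        12.0366        12.0366          24.0732
  2        12.50        11.5904        23.1807          69.5422
  3        12.50        11.1607        33.4820         133.9281
  4        12.50        10.7469        42.9877         214.9384
  5        12.50        10.3485        51.7425         310.4551
  6     1,012.50       807.1533     4,842.9198      33,900.4386
  Σ                    863.0364     5,006.3493      34,653.3755
P = 863.0364.
Convexity = Σ t(t+1)·PV / [P·(1+y)²] = 34,653.3755 / (863.0364 × 1.078482) = 37.23089.

37.23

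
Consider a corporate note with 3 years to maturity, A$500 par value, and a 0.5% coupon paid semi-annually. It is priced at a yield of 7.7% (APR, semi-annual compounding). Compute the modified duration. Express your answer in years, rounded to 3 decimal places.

2.868 years

Periodic yield y = 0.0385. First find Macaulay duration:
  t   CF        PV=CF/(1+0.0385)^t    t·PV
  1         1.25         1.2037         1.2037
  2         1.25         1.1590         2.3181
  3         1.25         1.1161         3.3482
  4         1.25         1.0747         4.2988
  5         1.25         1.0349         5.1743
  6       501.25       399.5907     2,397.5442
  Σ                    405.1790     2,413.8872
P = 405.1790; Macaulay duration = 2,413.8872 / 405.1790 = 5.95758 half-year periods = 2.97879 years.
Modified duration = D_Mac / (1 + y) = 2.97879 / 1.0385 = 2.86836 years.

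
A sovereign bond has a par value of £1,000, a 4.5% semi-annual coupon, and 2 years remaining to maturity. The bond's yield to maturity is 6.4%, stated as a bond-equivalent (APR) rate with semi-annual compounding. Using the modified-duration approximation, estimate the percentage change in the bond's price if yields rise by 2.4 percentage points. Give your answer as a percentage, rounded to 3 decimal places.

Periodic yield y = 0.032. Modified duration first:
  t   CF        PV=CF/(1+0.032)^t    t·PV
  1        22.50        21.8023        21.8023
  2        22.50        21.1263        42.2526
  3        22.50        20.4712        61.4136
  4     1,022.50       901.4560     3,605.8239
  Σ                    964.8558     3,731.2925
P = 964.8558; D_Mac = 3.86720 half-year periods = 1.93360 yrs; D_mod = 1.93360/(1+0.032) = 1.87364 yrs.
ΔP/P ≈ -D_mod · Δy = -1.87364 × (+0.024) = -0.044967 = -4.4967%.

-4.497%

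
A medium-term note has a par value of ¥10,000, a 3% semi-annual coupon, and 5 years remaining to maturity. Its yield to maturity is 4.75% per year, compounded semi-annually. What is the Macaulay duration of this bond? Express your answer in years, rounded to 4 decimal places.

4.6640 years

Periodic yield y = 0.02375. Discount each cash flow and weight by its period:
  t   CF        PV=CF/(1+0.02375)^t    t·PV
  1       150.00       146.5201       146.5201
  2       150.00       143.1210       286.2420
  3       150.00       139.8008       419.4023
  4       150.00       136.5575       546.2301
  5       150.00       133.3895       666.9476
  6       150.00       130.2950       781.7700
  7       150.00       127.2723       890.9060
  8       150.00       124.3197       994.5576
  9       150.00       121.4356     1,092.9204
  10   10,150.00     8,026.5127    80,265.1265
  Σ                  9,229.2242    86,090.6226
Price P = Σ PV = 9,229.2242.
Macaulay duration = Σ(t·PV) / P = 86,090.6226 / 9,229.2242 = 9.32805 half-year periods.
In years: 9.32805 / 2 = 4.66402 years.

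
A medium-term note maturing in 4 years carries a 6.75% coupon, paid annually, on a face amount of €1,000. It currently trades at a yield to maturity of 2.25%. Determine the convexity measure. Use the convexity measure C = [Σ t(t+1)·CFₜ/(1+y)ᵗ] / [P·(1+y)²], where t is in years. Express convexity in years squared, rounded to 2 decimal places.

With y = 0.0225:
  t   CF        PV=CF/(1+0.0225)^t    t·PV        t(t+1)·PV
  1        67.50        66.0147        66.0147         132.0293
  2        67.50        64.5620       129.1240         387.3721
  3        67.50        63.1413       189.4240         757.6961
  4     1,067.50       976.5953     3,906.3811      19,531.9054
  Σ                  1,170.3133     4,290.9438      20,809.0030
P = 1,170.3133.
Convexity = Σ t(t+1)·PV / [P·(1+y)²] = 20,809.0030 / (1,170.3133 × 1.045506) = 17.00680.

17.01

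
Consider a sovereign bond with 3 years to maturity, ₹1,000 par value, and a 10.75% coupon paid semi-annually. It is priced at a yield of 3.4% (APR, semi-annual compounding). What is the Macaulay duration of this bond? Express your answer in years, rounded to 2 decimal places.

2.68 years

Periodic yield y = 0.017. Discount each cash flow and weight by its period:
  t   CF        PV=CF/(1+0.017)^t    t·PV
  1        53.75        52.8515        52.8515
  2        53.75        51.9681       103.9361
  3        53.75        51.0994       153.2981
  4        53.75        50.2452       200.9808
  5        53.75        49.4053       247.0266
  6     1,053.75       952.3835     5,714.3011
  Σ                  1,207.9530     6,472.3943
Price P = Σ PV = 1,207.9530.
Macaulay duration = Σ(t·PV) / P = 6,472.3943 / 1,207.9530 = 5.35815 half-year periods.
In years: 5.35815 / 2 = 2.67908 years.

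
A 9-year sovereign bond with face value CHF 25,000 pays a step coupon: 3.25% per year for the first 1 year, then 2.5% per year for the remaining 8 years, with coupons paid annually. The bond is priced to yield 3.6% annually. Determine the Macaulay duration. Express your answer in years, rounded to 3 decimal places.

Periodic yield y = 0.036. Discount each cash flow and weight by its year:
  t   CF        PV=CF/(1+0.036)^t    t·PV
  1       812.50       784.2664       784.2664
  2       625.00       582.3184     1,164.6368
  3       625.00       562.0834     1,686.2502
  4       625.00       542.5515     2,170.2061
  5       625.00       523.6984     2,618.4920
  6       625.00       505.5004     3,033.0023
  7       625.00       487.9347     3,415.5431
  8       625.00       470.9795     3,767.8357
  9    25,625.00    18,639.1488   167,752.3392
  Σ                 23,098.4815   186,392.5717
Price P = Σ PV = 23,098.4815.
Macaulay duration = Σ(t·PV) / P = 186,392.5717 / 23,098.4815 = 8.06947 years.

8.069 years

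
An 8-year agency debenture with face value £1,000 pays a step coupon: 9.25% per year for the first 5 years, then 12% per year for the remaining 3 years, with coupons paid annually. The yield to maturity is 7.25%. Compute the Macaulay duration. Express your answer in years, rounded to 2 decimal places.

Periodic yield y = 0.0725. Discount each cash flow and weight by its year:
  t   CF        PV=CF/(1+0.0725)^t    t·PV
  1        92.50        86.2471        86.2471
  2        92.50        80.4169       160.8337
  3        92.50        74.9808       224.9423
  4        92.50        69.9121       279.6485
  5        92.50        65.1861       325.9307
  6       120.00        78.8492       473.0954
  7       120.00        73.5191       514.6337
  8     1,120.00       639.7932     5,118.3456
  Σ                  1,168.9045     7,183.6768
Price P = Σ PV = 1,168.9045.
Macaulay duration = Σ(t·PV) / P = 7,183.6768 / 1,168.9045 = 6.14565 years.

6.15 years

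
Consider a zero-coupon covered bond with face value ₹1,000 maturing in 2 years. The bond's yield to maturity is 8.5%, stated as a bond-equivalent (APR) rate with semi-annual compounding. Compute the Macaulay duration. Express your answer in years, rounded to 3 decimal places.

2.000 years

A zero-coupon bond has a single cash flow at maturity, so its Macaulay duration equals its maturity: 2 years.
(Equivalently: 4 semi-annual periods ÷ 2 = 2 years.)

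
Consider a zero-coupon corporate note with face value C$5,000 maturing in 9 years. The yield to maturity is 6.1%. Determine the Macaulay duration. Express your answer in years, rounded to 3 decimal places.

A zero-coupon bond has a single cash flow at maturity, so its Macaulay duration equals its maturity: 9 years.

9.000 years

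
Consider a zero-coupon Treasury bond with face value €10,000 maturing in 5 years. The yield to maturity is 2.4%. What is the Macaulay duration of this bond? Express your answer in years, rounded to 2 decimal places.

A zero-coupon bond has a single cash flow at maturity, so its Macaulay duration equals its maturity: 5 years.

5.00 years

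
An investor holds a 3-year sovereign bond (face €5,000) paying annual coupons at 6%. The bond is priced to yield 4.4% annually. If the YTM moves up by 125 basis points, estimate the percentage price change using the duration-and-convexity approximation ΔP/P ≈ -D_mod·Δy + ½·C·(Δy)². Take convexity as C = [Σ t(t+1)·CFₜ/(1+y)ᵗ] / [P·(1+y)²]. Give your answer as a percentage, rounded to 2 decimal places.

-3.32%

With y = 0.044:
  t   CF        PV=CF/(1+0.044)^t    t·PV        t(t+1)·PV
  1       300.00       287.3563       287.3563         574.7126
  2       300.00       275.2455       550.4910       1,651.4731
  3     5,300.00     4,657.7307    13,973.1921      55,892.7682
  Σ                  5,220.3325    14,811.0394      58,118.9540
P = 5,220.3325; D_Mac = 2.83718 yrs; D_mod = 2.71761 yrs; C = 10.21454.
Duration effect: -2.71761 × (+0.0125) = -0.033970
Convexity effect: 0.5 × 10.21454 × (0.0125)² = +0.0007980
ΔP/P ≈ -0.033970 + 0.0007980 = -0.033172 = -3.3172%.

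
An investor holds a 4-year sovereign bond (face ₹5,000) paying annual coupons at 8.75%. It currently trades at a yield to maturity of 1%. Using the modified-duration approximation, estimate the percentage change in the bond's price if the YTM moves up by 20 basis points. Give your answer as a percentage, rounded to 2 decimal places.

Periodic yield y = 0.01. Modified duration first:
  t   CF        PV=CF/(1+0.01)^t    t·PV
  1       437.50       433.1683       433.1683
  2       437.50       428.8795       857.7590
  3       437.50       424.6332     1,273.8996
  4     5,437.50     5,225.3306    20,901.3225
  Σ                  6,512.0117    23,466.1494
P = 6,512.0117; D_Mac = 3.60352 yrs; D_mod = 3.60352/(1+0.01) = 3.56784 yrs.
ΔP/P ≈ -D_mod · Δy = -3.56784 × (+0.002) = -0.007136 = -0.7136%.

-0.71%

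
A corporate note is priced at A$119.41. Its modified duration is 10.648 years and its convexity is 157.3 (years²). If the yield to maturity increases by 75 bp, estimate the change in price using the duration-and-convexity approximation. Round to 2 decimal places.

-A$9.01

Duration effect: -D_mod·Δy = -10.648 × (+0.0075) = -0.079860
Convexity effect: ½·C·(Δy)² = 0.5 × 157.3 × (0.0075)² = +0.0044240625
ΔP/P ≈ -0.079860 + 0.0044240625 = -0.0754359375
ΔP ≈ 119.41 × (-0.0754359375) = -9.007805296875.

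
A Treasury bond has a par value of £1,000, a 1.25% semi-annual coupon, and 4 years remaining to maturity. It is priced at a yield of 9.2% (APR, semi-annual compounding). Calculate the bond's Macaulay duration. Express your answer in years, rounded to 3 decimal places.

3.896 years

Periodic yield y = 0.046. Discount each cash flow and weight by its period:
  t   CF        PV=CF/(1+0.046)^t    t·PV
  1         6.25         5.9751         5.9751
  2         6.25         5.7124        11.4247
  3         6.25         5.4612        16.3835
  4         6.25         5.2210        20.8840
  5         6.25         4.9914        24.9570
  6         6.25         4.7719        28.6313
  7         6.25         4.5620        31.9342
  8     1,006.25       702.1864     5,617.4912
  Σ                    738.8814     5,757.6811
Price P = Σ PV = 738.8814.
Macaulay duration = Σ(t·PV) / P = 5,757.6811 / 738.8814 = 7.79243 half-year periods.
In years: 7.79243 / 2 = 3.89621 years.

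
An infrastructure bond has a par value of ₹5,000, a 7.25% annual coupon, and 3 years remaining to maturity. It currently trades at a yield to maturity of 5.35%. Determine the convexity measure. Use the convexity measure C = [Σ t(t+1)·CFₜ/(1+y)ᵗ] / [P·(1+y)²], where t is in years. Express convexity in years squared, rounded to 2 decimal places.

With y = 0.0535:
  t   CF        PV=CF/(1+0.0535)^t    t·PV        t(t+1)·PV
  1       362.50       344.0911       344.0911         688.1822
  2       362.50       326.6171       653.2342       1,959.7027
  3     5,362.50     4,586.3129    13,758.9388      55,035.7553
  Σ                  5,257.0212    14,756.2642      57,683.6403
P = 5,257.0212.
Convexity = Σ t(t+1)·PV / [P·(1+y)²] = 57,683.6403 / (5,257.0212 × 1.109862) = 9.88653.

9.89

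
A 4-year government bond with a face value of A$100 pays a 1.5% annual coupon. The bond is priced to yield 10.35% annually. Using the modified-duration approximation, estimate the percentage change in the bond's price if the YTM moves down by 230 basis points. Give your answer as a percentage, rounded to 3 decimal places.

+8.116%

Periodic yield y = 0.1035. Modified duration first:
  t   CF        PV=CF/(1+0.1035)^t    t·PV
  1         1.50         1.3593         1.3593
  2         1.50         1.2318         2.4636
  3         1.50         1.1163         3.3488
  4       101.50        68.4505       273.8020
  Σ                     72.1579       280.9738
P = 72.1579; D_Mac = 3.89387 yrs; D_mod = 3.89387/(1+0.1035) = 3.52866 yrs.
ΔP/P ≈ -D_mod · Δy = -3.52866 × (-0.023) = +0.081159 = +8.1159%.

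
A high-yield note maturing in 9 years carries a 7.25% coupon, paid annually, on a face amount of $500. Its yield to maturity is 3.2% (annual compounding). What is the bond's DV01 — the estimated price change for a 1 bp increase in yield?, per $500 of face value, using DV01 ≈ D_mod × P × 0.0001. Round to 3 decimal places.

Periodic yield y = 0.032.
  t   CF        PV=CF/(1+0.032)^t    t·PV
  1        36.25        35.1260        35.1260
  2        36.25        34.0368        68.0736
  3        36.25        32.9814        98.9442
  4        36.25        31.9587       127.8348
  5        36.25        30.9677       154.8387
  6        36.25        30.0075       180.0450
  7        36.25        29.0770       203.5392
  8        36.25        28.1754       225.4034
  9       536.25       403.8778     3,634.9006
  Σ                    656.2084     4,728.7055
P = 656.2084; D_Mac = 7.20610 yrs; D_mod = 6.98266 yrs.
DV01 ≈ 6.98266 × 656.2084 × 0.0001 = 0.458208.

$0.458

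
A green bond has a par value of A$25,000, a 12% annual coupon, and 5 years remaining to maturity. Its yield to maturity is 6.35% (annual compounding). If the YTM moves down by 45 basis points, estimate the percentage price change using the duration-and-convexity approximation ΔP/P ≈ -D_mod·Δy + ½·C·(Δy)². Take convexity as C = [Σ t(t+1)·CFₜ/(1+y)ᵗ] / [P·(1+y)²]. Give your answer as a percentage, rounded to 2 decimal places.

+1.77%

With y = 0.0635:
  t   CF        PV=CF/(1+0.0635)^t    t·PV        t(t+1)·PV
  1     3,000.00     2,820.8745     2,820.8745       5,641.7489
  2     3,000.00     2,652.4443     5,304.8885      15,914.6656
  3     3,000.00     2,494.0708     7,482.2123      29,928.8492
  4     3,000.00     2,345.1535     9,380.6141      46,903.0704
  5    28,000.00    20,581.1937   102,905.9685     617,435.8112
  Σ                 30,893.7367   127,894.5579     715,824.1452
P = 30,893.7367; D_Mac = 4.13982 yrs; D_mod = 3.89264 yrs; C = 20.48618.
Duration effect: -3.89264 × (-0.0045) = +0.017517
Convexity effect: 0.5 × 20.48618 × (-0.0045)² = +0.0002074
ΔP/P ≈ +0.017517 + 0.0002074 = +0.017724 = +1.7724%.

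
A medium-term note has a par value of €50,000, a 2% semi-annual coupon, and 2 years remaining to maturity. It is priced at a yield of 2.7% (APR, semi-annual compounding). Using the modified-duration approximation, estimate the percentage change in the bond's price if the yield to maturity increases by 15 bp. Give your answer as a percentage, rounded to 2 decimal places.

Periodic yield y = 0.0135. Modified duration first:
  t   CF        PV=CF/(1+0.0135)^t    t·PV
  1       500.00       493.3399       493.3399
  2       500.00       486.7685       973.5371
  3       500.00       480.2847     1,440.8541
  4    50,500.00    47,862.6087   191,450.4349
  Σ                 49,323.0019   194,358.1660
P = 49,323.0019; D_Mac = 3.94052 half-year periods = 1.97026 yrs; D_mod = 1.97026/(1+0.0135) = 1.94401 yrs.
ΔP/P ≈ -D_mod · Δy = -1.94401 × (+0.0015) = -0.002916 = -0.2916%.

-0.29%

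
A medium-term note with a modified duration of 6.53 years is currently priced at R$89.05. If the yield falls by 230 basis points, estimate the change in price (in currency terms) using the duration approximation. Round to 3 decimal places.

Duration approximation: ΔP/P ≈ -D_mod · Δy = -6.53 × (-0.023) = +0.150190.
ΔP ≈ 89.05 × (+0.150190) = +13.3744195.

+R$13.374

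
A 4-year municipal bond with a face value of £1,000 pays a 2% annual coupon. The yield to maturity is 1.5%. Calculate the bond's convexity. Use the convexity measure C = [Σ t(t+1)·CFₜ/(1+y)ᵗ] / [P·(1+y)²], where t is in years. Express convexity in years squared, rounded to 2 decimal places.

18.67

With y = 0.015:
  t   CF        PV=CF/(1+0.015)^t    t·PV        t(t+1)·PV
  1        20.00        19.7044        19.7044          39.4089
  2        20.00        19.4132        38.8265         116.4794
  3        20.00        19.1263        57.3790         229.5161
  4     1,020.00       961.0279     3,844.1117      19,220.5583
  Σ                  1,019.2719     3,960.0216      19,605.9627
P = 1,019.2719.
Convexity = Σ t(t+1)·PV / [P·(1+y)²] = 19,605.9627 / (1,019.2719 × 1.030225) = 18.67093.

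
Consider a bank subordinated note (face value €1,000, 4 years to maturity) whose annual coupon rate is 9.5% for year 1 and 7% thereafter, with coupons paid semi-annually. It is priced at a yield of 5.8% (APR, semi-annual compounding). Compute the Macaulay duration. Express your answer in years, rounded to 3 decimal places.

3.505 years

Periodic yield y = 0.029. Discount each cash flow and weight by its period:
  t   CF        PV=CF/(1+0.029)^t    t·PV
  1        47.50        46.1613        46.1613
  2        47.50        44.8604        89.7207
  3        35.00        32.1234        96.3703
  4        35.00        31.2181       124.8724
  5        35.00        30.3383       151.6915
  6        35.00        29.4833       176.8997
  7        35.00        28.6524       200.5665
  8     1,035.00       823.4123     6,587.2984
  Σ                  1,066.2495     7,473.5809
Price P = Σ PV = 1,066.2495.
Macaulay duration = Σ(t·PV) / P = 7,473.5809 / 1,066.2495 = 7.00922 half-year periods.
In years: 7.00922 / 2 = 3.50461 years.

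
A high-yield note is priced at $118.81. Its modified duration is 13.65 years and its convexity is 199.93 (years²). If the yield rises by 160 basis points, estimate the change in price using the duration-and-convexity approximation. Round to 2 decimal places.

Duration effect: -D_mod·Δy = -13.65 × (+0.016) = -0.218400
Convexity effect: ½·C·(Δy)² = 0.5 × 199.93 × (0.016)² = +0.02559104
ΔP/P ≈ -0.218400 + 0.02559104 = -0.19280896
ΔP ≈ 118.81 × (-0.19280896) = -22.9076325376.

-$22.91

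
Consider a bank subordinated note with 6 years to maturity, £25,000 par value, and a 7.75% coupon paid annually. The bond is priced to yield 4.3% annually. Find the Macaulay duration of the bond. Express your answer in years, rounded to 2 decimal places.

Periodic yield y = 0.043. Discount each cash flow and weight by its year:
  t   CF        PV=CF/(1+0.043)^t    t·PV
  1     1,937.50     1,857.6222     1,857.6222
  2     1,937.50     1,781.0376     3,562.0753
  3     1,937.50     1,707.6104     5,122.8311
  4     1,937.50     1,637.2103     6,548.8413
  5     1,937.50     1,569.7127     7,848.5634
  6    26,937.50    20,924.3240   125,545.9442
  Σ                 29,477.5173   150,485.8776
Price P = Σ PV = 29,477.5173.
Macaulay duration = Σ(t·PV) / P = 150,485.8776 / 29,477.5173 = 5.10511 years.

5.11 years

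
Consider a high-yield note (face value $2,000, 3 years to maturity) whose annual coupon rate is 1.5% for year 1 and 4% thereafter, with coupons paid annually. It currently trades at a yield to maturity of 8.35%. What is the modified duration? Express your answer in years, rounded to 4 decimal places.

2.7029 years

Periodic yield y = 0.0835. First find Macaulay duration:
  t   CF        PV=CF/(1+0.0835)^t    t·PV
  1        30.00        27.6880        27.6880
  2        80.00        68.1447       136.2894
  3     2,080.00     1,635.2215     4,905.6645
  Σ                  1,731.0543     5,069.6420
P = 1,731.0543; Macaulay duration = 5,069.6420 / 1,731.0543 = 2.92864 years.
Modified duration = D_Mac / (1 + y) = 2.92864 / 1.0835 = 2.70295 years.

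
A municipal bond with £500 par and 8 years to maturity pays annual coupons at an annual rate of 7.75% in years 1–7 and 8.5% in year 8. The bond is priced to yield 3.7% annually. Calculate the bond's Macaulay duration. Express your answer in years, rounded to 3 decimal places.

Periodic yield y = 0.037. Discount each cash flow and weight by its year:
  t   CF        PV=CF/(1+0.037)^t    t·PV
  1        38.75        37.3674        37.3674
  2        38.75        36.0341        72.0683
  3        38.75        34.7485       104.2454
  4        38.75        33.5086       134.0345
  5        38.75        32.3130       161.5652
  6        38.75        31.1601       186.9607
  7        38.75        30.0483       210.3383
  8       542.50       405.6670     3,245.3361
  Σ                    640.8471     4,151.9160
Price P = Σ PV = 640.8471.
Macaulay duration = Σ(t·PV) / P = 4,151.9160 / 640.8471 = 6.47879 years.

6.479 years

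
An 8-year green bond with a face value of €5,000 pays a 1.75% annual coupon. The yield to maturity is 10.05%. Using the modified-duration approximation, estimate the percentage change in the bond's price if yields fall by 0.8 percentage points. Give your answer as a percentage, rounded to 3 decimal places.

Periodic yield y = 0.1005. Modified duration first:
  t   CF        PV=CF/(1+0.1005)^t    t·PV
  1        87.50        79.5093        79.5093
  2        87.50        72.2484       144.4967
  3        87.50        65.6505       196.9514
  4        87.50        59.6551       238.6206
  5        87.50        54.2073       271.0365
  6        87.50        49.2570       295.5419
  7        87.50        44.7587       313.3111
  8     5,087.50     2,364.7435    18,917.9483
  Σ                  2,790.0298    20,457.4158
P = 2,790.0298; D_Mac = 7.33233 yrs; D_mod = 7.33233/(1+0.1005) = 6.66272 yrs.
ΔP/P ≈ -D_mod · Δy = -6.66272 × (-0.008) = +0.053302 = +5.3302%.

+5.330%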